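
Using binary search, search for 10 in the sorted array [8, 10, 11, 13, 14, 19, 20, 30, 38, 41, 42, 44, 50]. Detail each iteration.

Binary search for 10 in [8, 10, 11, 13, 14, 19, 20, 30, 38, 41, 42, 44, 50]:

lo=0, hi=12, mid=6, arr[mid]=20 -> 20 > 10, search left half
lo=0, hi=5, mid=2, arr[mid]=11 -> 11 > 10, search left half
lo=0, hi=1, mid=0, arr[mid]=8 -> 8 < 10, search right half
lo=1, hi=1, mid=1, arr[mid]=10 -> Found target at index 1!

Binary search finds 10 at index 1 after 4 comparisons. The search repeatedly halves the search space by comparing with the middle element.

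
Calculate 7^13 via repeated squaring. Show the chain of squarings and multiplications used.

Computing 7^13 by squaring (build up from 7^1; each line after the first costs one multiplication):

7^1 = 7
7^2 = (7^1)^2 = 7^2 = 49
7^3 = 7 * 7^2 = 7 * 49 = 343
7^6 = (7^3)^2 = 343^2 = 117649
7^12 = (7^6)^2 = 117649^2 = 13841287201
7^13 = 7 * 7^12 = 7 * 13841287201 = 96889010407

Result: 96889010407
Multiplications needed: 5 (5 lines after 7^1)

7^13 = 96889010407. Using exponentiation by squaring, this requires 5 multiplications. The key idea: if the exponent is even, square the half-power; if odd, multiply by the base once.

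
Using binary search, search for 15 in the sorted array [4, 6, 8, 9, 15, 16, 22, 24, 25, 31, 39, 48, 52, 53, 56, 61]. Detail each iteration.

Binary search for 15 in [4, 6, 8, 9, 15, 16, 22, 24, 25, 31, 39, 48, 52, 53, 56, 61]:

lo=0, hi=15, mid=7, arr[mid]=24 -> 24 > 15, search left half
lo=0, hi=6, mid=3, arr[mid]=9 -> 9 < 15, search right half
lo=4, hi=6, mid=5, arr[mid]=16 -> 16 > 15, search left half
lo=4, hi=4, mid=4, arr[mid]=15 -> Found target at index 4!

Binary search finds 15 at index 4 after 4 comparisons. The search repeatedly halves the search space by comparing with the middle element.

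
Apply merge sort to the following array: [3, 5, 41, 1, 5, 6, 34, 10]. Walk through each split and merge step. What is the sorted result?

Merge sort trace:

Split: [3, 5, 41, 1, 5, 6, 34, 10] -> [3, 5, 41, 1] and [5, 6, 34, 10]
  Split: [3, 5, 41, 1] -> [3, 5] and [41, 1]
    Split: [3, 5] -> [3] and [5]
    Merge: [3] + [5] -> [3, 5]
    Split: [41, 1] -> [41] and [1]
    Merge: [41] + [1] -> [1, 41]
  Merge: [3, 5] + [1, 41] -> [1, 3, 5, 41]
  Split: [5, 6, 34, 10] -> [5, 6] and [34, 10]
    Split: [5, 6] -> [5] and [6]
    Merge: [5] + [6] -> [5, 6]
    Split: [34, 10] -> [34] and [10]
    Merge: [34] + [10] -> [10, 34]
  Merge: [5, 6] + [10, 34] -> [5, 6, 10, 34]
Merge: [1, 3, 5, 41] + [5, 6, 10, 34] -> [1, 3, 5, 5, 6, 10, 34, 41]

Final sorted array: [1, 3, 5, 5, 6, 10, 34, 41]

The merge sort proceeds by recursively splitting the array and merging sorted halves.
After all merges, the sorted array is [1, 3, 5, 5, 6, 10, 34, 41].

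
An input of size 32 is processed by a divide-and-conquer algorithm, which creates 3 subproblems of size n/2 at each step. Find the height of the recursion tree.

For divide and conquer with division factor 2:

Problem sizes at each level:
Level 0: 32
Level 1: 16
Level 2: 8
Level 3: 4
Level 4: 2
Level 5: 1

The root is level 0 and the size-1 base case is level 5 (the tree spans levels 0 through 5, i.e. 6 levels counting the root), so the depth is the number of divisions: log_2(32) = 5

The recursion tree depth is log_2(32) = 5. At each level, the problem size is divided by 2, so it takes 5 divisions to reduce to a base case of size 1. The algorithm makes 3 recursive calls at each level.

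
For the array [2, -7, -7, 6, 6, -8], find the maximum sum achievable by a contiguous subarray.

Using Kadane's algorithm on [2, -7, -7, 6, 6, -8]:

Scanning through the array:
Position 1 (value -7): max_ending_here = -5, max_so_far = 2
Position 2 (value -7): max_ending_here = -7, max_so_far = 2
Position 3 (value 6): max_ending_here = 6, max_so_far = 6
Position 4 (value 6): max_ending_here = 12, max_so_far = 12
Position 5 (value -8): max_ending_here = 4, max_so_far = 12

Maximum subarray: [6, 6]
Maximum sum: 12

The maximum subarray is [6, 6] with sum 12. This subarray runs from index 3 to index 4.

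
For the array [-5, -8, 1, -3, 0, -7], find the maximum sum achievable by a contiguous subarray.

Using Kadane's algorithm on [-5, -8, 1, -3, 0, -7]:

Scanning through the array:
Position 1 (value -8): max_ending_here = -8, max_so_far = -5
Position 2 (value 1): max_ending_here = 1, max_so_far = 1
Position 3 (value -3): max_ending_here = -2, max_so_far = 1
Position 4 (value 0): max_ending_here = 0, max_so_far = 1
Position 5 (value -7): max_ending_here = -7, max_so_far = 1

Maximum subarray: [1]
Maximum sum: 1

The maximum subarray is [1] with sum 1. This subarray runs from index 2 to index 2.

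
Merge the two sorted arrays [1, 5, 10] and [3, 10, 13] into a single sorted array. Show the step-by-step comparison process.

Merging process:

Compare 1 vs 3: take 1 from left. Merged: [1]
Compare 5 vs 3: take 3 from right. Merged: [1, 3]
Compare 5 vs 10: take 5 from left. Merged: [1, 3, 5]
Compare 10 vs 10: take 10 from left. Merged: [1, 3, 5, 10]
Append remaining from right: [10, 13]. Merged: [1, 3, 5, 10, 10, 13]

Final merged array: [1, 3, 5, 10, 10, 13]
Total comparisons: 4

The merged array is [1, 3, 5, 10, 10, 13], requiring 4 comparisons. The merge step runs in O(n) time where n is the total number of elements.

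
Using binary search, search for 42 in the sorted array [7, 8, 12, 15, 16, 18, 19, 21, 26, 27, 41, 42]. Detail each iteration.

Binary search for 42 in [7, 8, 12, 15, 16, 18, 19, 21, 26, 27, 41, 42]:

lo=0, hi=11, mid=5, arr[mid]=18 -> 18 < 42, search right half
lo=6, hi=11, mid=8, arr[mid]=26 -> 26 < 42, search right half
lo=9, hi=11, mid=10, arr[mid]=41 -> 41 < 42, search right half
lo=11, hi=11, mid=11, arr[mid]=42 -> Found target at index 11!

Binary search finds 42 at index 11 after 4 comparisons. The search repeatedly halves the search space by comparing with the middle element.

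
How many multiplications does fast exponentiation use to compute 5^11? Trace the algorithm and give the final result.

Computing 5^11 by squaring (build up from 5^1; each line after the first costs one multiplication):

5^1 = 5
5^2 = (5^1)^2 = 5^2 = 25
5^4 = (5^2)^2 = 25^2 = 625
5^5 = 5 * 5^4 = 5 * 625 = 3125
5^10 = (5^5)^2 = 3125^2 = 9765625
5^11 = 5 * 5^10 = 5 * 9765625 = 48828125

Result: 48828125
Multiplications needed: 5 (5 lines after 5^1)

5^11 = 48828125. Using exponentiation by squaring, this requires 5 multiplications. The key idea: if the exponent is even, square the half-power; if odd, multiply by the base once.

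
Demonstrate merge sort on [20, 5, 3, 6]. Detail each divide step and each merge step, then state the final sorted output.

Merge sort trace:

Split: [20, 5, 3, 6] -> [20, 5] and [3, 6]
  Split: [20, 5] -> [20] and [5]
  Merge: [20] + [5] -> [5, 20]
  Split: [3, 6] -> [3] and [6]
  Merge: [3] + [6] -> [3, 6]
Merge: [5, 20] + [3, 6] -> [3, 5, 6, 20]

Final sorted array: [3, 5, 6, 20]

The merge sort proceeds by recursively splitting the array and merging sorted halves.
After all merges, the sorted array is [3, 5, 6, 20].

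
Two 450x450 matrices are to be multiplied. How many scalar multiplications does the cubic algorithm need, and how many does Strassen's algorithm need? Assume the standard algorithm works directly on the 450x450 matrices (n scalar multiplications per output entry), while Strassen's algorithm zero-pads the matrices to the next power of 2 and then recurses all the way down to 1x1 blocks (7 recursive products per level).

Matrix multiplication for 450x450 matrices:

Strassen's algorithm requires power-of-2 dimensions. Pad 450x450 to 512x512 (next power of 2).

Standard algorithm: 450^3 = 91125000 multiplications
Strassen's algorithm: 7^(log2(512)) = 7^9 = 40353607 multiplications
Savings: 91125000 - 40353607 = 50771393 multiplications

Standard: 91125000 multiplications (450^3). Strassen: 40353607 multiplications (7^9, after padding to 512x512). Strassen reduces 8 recursive multiplications to 7 at each level.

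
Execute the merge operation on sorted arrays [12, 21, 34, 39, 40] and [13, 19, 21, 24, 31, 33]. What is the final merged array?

Merging process:

Compare 12 vs 13: take 12 from left. Merged: [12]
Compare 21 vs 13: take 13 from right. Merged: [12, 13]
Compare 21 vs 19: take 19 from right. Merged: [12, 13, 19]
Compare 21 vs 21: take 21 from left. Merged: [12, 13, 19, 21]
Compare 34 vs 21: take 21 from right. Merged: [12, 13, 19, 21, 21]
Compare 34 vs 24: take 24 from right. Merged: [12, 13, 19, 21, 21, 24]
Compare 34 vs 31: take 31 from right. Merged: [12, 13, 19, 21, 21, 24, 31]
Compare 34 vs 33: take 33 from right. Merged: [12, 13, 19, 21, 21, 24, 31, 33]
Append remaining from left: [34, 39, 40]. Merged: [12, 13, 19, 21, 21, 24, 31, 33, 34, 39, 40]

Final merged array: [12, 13, 19, 21, 21, 24, 31, 33, 34, 39, 40]
Total comparisons: 8

The merged array is [12, 13, 19, 21, 21, 24, 31, 33, 34, 39, 40], requiring 8 comparisons. The merge step runs in O(n) time where n is the total number of elements.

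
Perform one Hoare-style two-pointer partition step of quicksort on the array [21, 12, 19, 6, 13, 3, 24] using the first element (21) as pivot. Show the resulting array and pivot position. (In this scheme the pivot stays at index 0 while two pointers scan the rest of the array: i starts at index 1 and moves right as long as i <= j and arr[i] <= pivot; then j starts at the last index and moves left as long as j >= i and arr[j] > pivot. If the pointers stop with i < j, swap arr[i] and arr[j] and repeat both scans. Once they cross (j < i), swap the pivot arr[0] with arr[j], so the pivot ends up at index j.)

Hoare-style two-pointer partition with pivot = 21:

Initial array: [21, 12, 19, 6, 13, 3, 24]

Pointers start at i = 1, j = 6.
i ends at 6, j ends at 5: the pointers have crossed (j < i), so scanning stops.

Swap pivot arr[0] with arr[5] to place pivot at position 5: [3, 12, 19, 6, 13, 21, 24]
Pivot position: 5

After partitioning with pivot 21, the array becomes [3, 12, 19, 6, 13, 21, 24]. The pivot is placed at index 5. All elements to the left of the pivot are <= 21, and all elements to the right are > 21.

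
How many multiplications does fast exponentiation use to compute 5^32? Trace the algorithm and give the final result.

Computing 5^32 by squaring (build up from 5^1; each line after the first costs one multiplication):

5^1 = 5
5^2 = (5^1)^2 = 5^2 = 25
5^4 = (5^2)^2 = 25^2 = 625
5^8 = (5^4)^2 = 625^2 = 390625
5^16 = (5^8)^2 = 390625^2 = 152587890625
5^32 = (5^16)^2 = 152587890625^2 = 23283064365386962890625

Result: 23283064365386962890625
Multiplications needed: 5 (5 lines after 5^1)

5^32 = 23283064365386962890625. Using exponentiation by squaring, this requires 5 multiplications. The key idea: if the exponent is even, square the half-power; if odd, multiply by the base once.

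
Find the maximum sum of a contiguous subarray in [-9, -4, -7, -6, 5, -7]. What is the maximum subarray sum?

Using Kadane's algorithm on [-9, -4, -7, -6, 5, -7]:

Scanning through the array:
Position 1 (value -4): max_ending_here = -4, max_so_far = -4
Position 2 (value -7): max_ending_here = -7, max_so_far = -4
Position 3 (value -6): max_ending_here = -6, max_so_far = -4
Position 4 (value 5): max_ending_here = 5, max_so_far = 5
Position 5 (value -7): max_ending_here = -2, max_so_far = 5

Maximum subarray: [5]
Maximum sum: 5

The maximum subarray is [5] with sum 5. This subarray runs from index 4 to index 4.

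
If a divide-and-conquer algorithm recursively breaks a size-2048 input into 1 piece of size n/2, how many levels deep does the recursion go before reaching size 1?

For divide and conquer with division factor 2:

Problem sizes at each level:
Level 0: 2048
Level 1: 1024
Level 2: 512
Level 3: 256
Level 4: 128
Level 5: 64
Level 6: 32
Level 7: 16
Level 8: 8
Level 9: 4
Level 10: 2
Level 11: 1

The root is level 0 and the size-1 base case is level 11 (the tree spans levels 0 through 11, i.e. 12 levels counting the root), so the depth is the number of divisions: log_2(2048) = 11

The recursion tree depth is log_2(2048) = 11. At each level, the problem size is divided by 2, so it takes 11 divisions to reduce to a base case of size 1. The algorithm makes 1 recursive call at each level.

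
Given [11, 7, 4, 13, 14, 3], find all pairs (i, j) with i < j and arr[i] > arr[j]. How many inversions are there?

Finding inversions in [11, 7, 4, 13, 14, 3]:

(0, 1): arr[0]=11 > arr[1]=7
(0, 2): arr[0]=11 > arr[2]=4
(0, 5): arr[0]=11 > arr[5]=3
(1, 2): arr[1]=7 > arr[2]=4
(1, 5): arr[1]=7 > arr[5]=3
(2, 5): arr[2]=4 > arr[5]=3
(3, 5): arr[3]=13 > arr[5]=3
(4, 5): arr[4]=14 > arr[5]=3

Total inversions: 8

The array has 8 inversion(s): (0,1), (0,2), (0,5), (1,2), (1,5), (2,5), (3,5), (4,5). Each pair (i,j) satisfies i < j and arr[i] > arr[j].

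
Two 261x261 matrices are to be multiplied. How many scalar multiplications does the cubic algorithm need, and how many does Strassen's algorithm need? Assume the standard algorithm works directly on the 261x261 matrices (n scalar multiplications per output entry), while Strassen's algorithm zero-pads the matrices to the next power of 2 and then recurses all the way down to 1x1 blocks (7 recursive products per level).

Matrix multiplication for 261x261 matrices:

Strassen's algorithm requires power-of-2 dimensions. Pad 261x261 to 512x512 (next power of 2).

Standard algorithm: 261^3 = 17779581 multiplications
Strassen's algorithm: 7^(log2(512)) = 7^9 = 40353607 multiplications
Difference: 17779581 - 40353607 = -22574026 (Strassen uses MORE here due to padding overhead — for small or just-over-power-of-2 n, padding can outweigh the per-level savings)

Standard: 17779581 multiplications (261^3). Strassen: 40353607 multiplications (7^9, after padding to 512x512). Strassen reduces 8 recursive multiplications to 7 at each level.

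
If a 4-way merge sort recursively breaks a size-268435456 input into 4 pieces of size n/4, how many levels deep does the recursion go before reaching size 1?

For divide and conquer with division factor 4:

Problem sizes at each level:
Level 0: 268435456
Level 1: 67108864
Level 2: 16777216
Level 3: 4194304
Level 4: 1048576
Level 5: 262144
Level 6: 65536
Level 7: 16384
Level 8: 4096
Level 9: 1024
Level 10: 256
Level 11: 64
Level 12: 16
Level 13: 4
Level 14: 1

The root is level 0 and the size-1 base case is level 14 (the tree spans levels 0 through 14, i.e. 15 levels counting the root), so the depth is the number of divisions: log_4(268435456) = 14

The recursion tree depth is log_4(268435456) = 14. At each level, the problem size is divided by 4, so it takes 14 divisions to reduce to a base case of size 1. The algorithm makes 4 recursive calls at each level.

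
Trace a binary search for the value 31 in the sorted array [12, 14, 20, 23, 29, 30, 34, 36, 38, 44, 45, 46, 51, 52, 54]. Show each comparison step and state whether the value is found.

Binary search for 31 in [12, 14, 20, 23, 29, 30, 34, 36, 38, 44, 45, 46, 51, 52, 54]:

lo=0, hi=14, mid=7, arr[mid]=36 -> 36 > 31, search left half
lo=0, hi=6, mid=3, arr[mid]=23 -> 23 < 31, search right half
lo=4, hi=6, mid=5, arr[mid]=30 -> 30 < 31, search right half
lo=6, hi=6, mid=6, arr[mid]=34 -> 34 > 31, search left half
lo=6 > hi=5, target 31 not found

Binary search determines that 31 is not in the array after 4 comparisons. The search space was exhausted without finding the target.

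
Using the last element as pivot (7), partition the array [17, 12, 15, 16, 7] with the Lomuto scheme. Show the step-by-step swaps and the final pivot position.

Lomuto partition with pivot = 7:

Initial array: [17, 12, 15, 16, 7]

arr[0]=17 > 7: no swap
arr[1]=12 > 7: no swap
arr[2]=15 > 7: no swap
arr[3]=16 > 7: no swap

Place pivot at position 0: [7, 12, 15, 16, 17]
Pivot position: 0

After partitioning with pivot 7, the array becomes [7, 12, 15, 16, 17]. The pivot is placed at index 0. All elements to the left of the pivot are <= 7, and all elements to the right are > 7.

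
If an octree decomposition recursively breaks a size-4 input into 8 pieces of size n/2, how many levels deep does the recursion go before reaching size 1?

For divide and conquer with division factor 2:

Problem sizes at each level:
Level 0: 4
Level 1: 2
Level 2: 1

The root is level 0 and the size-1 base case is level 2 (the tree spans levels 0 through 2, i.e. 3 levels counting the root), so the depth is the number of divisions: log_2(4) = 2

The recursion tree depth is log_2(4) = 2. At each level, the problem size is divided by 2, so it takes 2 divisions to reduce to a base case of size 1. The algorithm makes 8 recursive calls at each level.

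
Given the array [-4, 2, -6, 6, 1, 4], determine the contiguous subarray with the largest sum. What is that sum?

Using Kadane's algorithm on [-4, 2, -6, 6, 1, 4]:

Scanning through the array:
Position 1 (value 2): max_ending_here = 2, max_so_far = 2
Position 2 (value -6): max_ending_here = -4, max_so_far = 2
Position 3 (value 6): max_ending_here = 6, max_so_far = 6
Position 4 (value 1): max_ending_here = 7, max_so_far = 7
Position 5 (value 4): max_ending_here = 11, max_so_far = 11

Maximum subarray: [6, 1, 4]
Maximum sum: 11

The maximum subarray is [6, 1, 4] with sum 11. This subarray runs from index 3 to index 5.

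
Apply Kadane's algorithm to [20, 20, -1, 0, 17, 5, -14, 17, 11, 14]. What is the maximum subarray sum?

Using Kadane's algorithm on [20, 20, -1, 0, 17, 5, -14, 17, 11, 14]:

Scanning through the array:
Position 1 (value 20): max_ending_here = 40, max_so_far = 40
Position 2 (value -1): max_ending_here = 39, max_so_far = 40
Position 3 (value 0): max_ending_here = 39, max_so_far = 40
Position 4 (value 17): max_ending_here = 56, max_so_far = 56
Position 5 (value 5): max_ending_here = 61, max_so_far = 61
Position 6 (value -14): max_ending_here = 47, max_so_far = 61
Position 7 (value 17): max_ending_here = 64, max_so_far = 64
Position 8 (value 11): max_ending_here = 75, max_so_far = 75
Position 9 (value 14): max_ending_here = 89, max_so_far = 89

Maximum subarray: [20, 20, -1, 0, 17, 5, -14, 17, 11, 14]
Maximum sum: 89

The maximum subarray is [20, 20, -1, 0, 17, 5, -14, 17, 11, 14] with sum 89. This subarray runs from index 0 to index 9.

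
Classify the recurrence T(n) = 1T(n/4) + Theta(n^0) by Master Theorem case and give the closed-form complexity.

Master Theorem for T(n) = 1T(n/4) + O(n^0):

a = 1, b = 4, c = 0
log_b(a) = log_4(1) = 0.0000

Case 2: c = 0 = log_4(1) = 0.0000
T(n) = O(n^0 log n) = O(log n)

For T(n) = 1T(n/4) + O(n^0): log_4(1) = 0.0000. This is Case 2 of the Master Theorem (c = log_b(a), equal work at all levels), giving O(log n).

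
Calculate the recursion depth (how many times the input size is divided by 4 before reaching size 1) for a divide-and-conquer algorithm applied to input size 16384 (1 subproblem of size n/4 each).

For divide and conquer with division factor 4:

Problem sizes at each level:
Level 0: 16384
Level 1: 4096
Level 2: 1024
Level 3: 256
Level 4: 64
Level 5: 16
Level 6: 4
Level 7: 1

The root is level 0 and the size-1 base case is level 7 (the tree spans levels 0 through 7, i.e. 8 levels counting the root), so the depth is the number of divisions: log_4(16384) = 7

The recursion tree depth is log_4(16384) = 7. At each level, the problem size is divided by 4, so it takes 7 divisions to reduce to a base case of size 1. The algorithm makes 1 recursive call at each level.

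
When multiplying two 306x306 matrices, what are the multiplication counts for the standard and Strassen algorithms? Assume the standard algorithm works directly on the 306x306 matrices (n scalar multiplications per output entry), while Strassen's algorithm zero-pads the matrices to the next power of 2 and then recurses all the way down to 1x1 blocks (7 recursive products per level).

Matrix multiplication for 306x306 matrices:

Strassen's algorithm requires power-of-2 dimensions. Pad 306x306 to 512x512 (next power of 2).

Standard algorithm: 306^3 = 28652616 multiplications
Strassen's algorithm: 7^(log2(512)) = 7^9 = 40353607 multiplications
Difference: 28652616 - 40353607 = -11700991 (Strassen uses MORE here due to padding overhead — for small or just-over-power-of-2 n, padding can outweigh the per-level savings)

Standard: 28652616 multiplications (306^3). Strassen: 40353607 multiplications (7^9, after padding to 512x512). Strassen reduces 8 recursive multiplications to 7 at each level.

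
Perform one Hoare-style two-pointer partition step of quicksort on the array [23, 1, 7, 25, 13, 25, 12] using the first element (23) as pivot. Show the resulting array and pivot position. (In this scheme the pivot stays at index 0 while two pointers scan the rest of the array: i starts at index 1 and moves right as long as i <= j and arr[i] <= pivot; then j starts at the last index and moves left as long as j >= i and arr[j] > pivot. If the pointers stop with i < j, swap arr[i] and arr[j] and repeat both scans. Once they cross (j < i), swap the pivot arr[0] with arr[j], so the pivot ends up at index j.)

Hoare-style two-pointer partition with pivot = 23:

Initial array: [23, 1, 7, 25, 13, 25, 12]

Pointers start at i = 1, j = 6.
i stops at index 3 (arr[3]=25 > 23), j stops at index 6 (arr[6]=12 <= 23): swap arr[3] and arr[6], array becomes [23, 1, 7, 12, 13, 25, 25]
i ends at 5, j ends at 4: the pointers have crossed (j < i), so scanning stops.

Swap pivot arr[0] with arr[4] to place pivot at position 4: [13, 1, 7, 12, 23, 25, 25]
Pivot position: 4

After partitioning with pivot 23, the array becomes [13, 1, 7, 12, 23, 25, 25]. The pivot is placed at index 4. All elements to the left of the pivot are <= 23, and all elements to the right are > 23.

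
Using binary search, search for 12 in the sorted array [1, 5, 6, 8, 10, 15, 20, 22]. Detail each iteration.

Binary search for 12 in [1, 5, 6, 8, 10, 15, 20, 22]:

lo=0, hi=7, mid=3, arr[mid]=8 -> 8 < 12, search right half
lo=4, hi=7, mid=5, arr[mid]=15 -> 15 > 12, search left half
lo=4, hi=4, mid=4, arr[mid]=10 -> 10 < 12, search right half
lo=5 > hi=4, target 12 not found

Binary search determines that 12 is not in the array after 3 comparisons. The search space was exhausted without finding the target.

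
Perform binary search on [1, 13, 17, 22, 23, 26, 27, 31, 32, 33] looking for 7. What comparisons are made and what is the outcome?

Binary search for 7 in [1, 13, 17, 22, 23, 26, 27, 31, 32, 33]:

lo=0, hi=9, mid=4, arr[mid]=23 -> 23 > 7, search left half
lo=0, hi=3, mid=1, arr[mid]=13 -> 13 > 7, search left half
lo=0, hi=0, mid=0, arr[mid]=1 -> 1 < 7, search right half
lo=1 > hi=0, target 7 not found

Binary search determines that 7 is not in the array after 3 comparisons. The search space was exhausted without finding the target.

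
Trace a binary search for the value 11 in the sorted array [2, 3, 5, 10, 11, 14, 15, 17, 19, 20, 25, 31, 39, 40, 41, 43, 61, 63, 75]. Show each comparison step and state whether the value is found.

Binary search for 11 in [2, 3, 5, 10, 11, 14, 15, 17, 19, 20, 25, 31, 39, 40, 41, 43, 61, 63, 75]:

lo=0, hi=18, mid=9, arr[mid]=20 -> 20 > 11, search left half
lo=0, hi=8, mid=4, arr[mid]=11 -> Found target at index 4!

Binary search finds 11 at index 4 after 2 comparisons. The search repeatedly halves the search space by comparing with the middle element.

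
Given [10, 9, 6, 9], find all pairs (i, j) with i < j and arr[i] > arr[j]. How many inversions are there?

Finding inversions in [10, 9, 6, 9]:

(0, 1): arr[0]=10 > arr[1]=9
(0, 2): arr[0]=10 > arr[2]=6
(0, 3): arr[0]=10 > arr[3]=9
(1, 2): arr[1]=9 > arr[2]=6

Total inversions: 4

The array has 4 inversion(s): (0,1), (0,2), (0,3), (1,2). Each pair (i,j) satisfies i < j and arr[i] > arr[j].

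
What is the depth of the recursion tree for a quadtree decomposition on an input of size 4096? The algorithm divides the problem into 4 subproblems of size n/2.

For divide and conquer with division factor 2:

Problem sizes at each level:
Level 0: 4096
Level 1: 2048
Level 2: 1024
Level 3: 512
Level 4: 256
Level 5: 128
Level 6: 64
Level 7: 32
Level 8: 16
Level 9: 8
Level 10: 4
Level 11: 2
Level 12: 1

The root is level 0 and the size-1 base case is level 12 (the tree spans levels 0 through 12, i.e. 13 levels counting the root), so the depth is the number of divisions: log_2(4096) = 12

The recursion tree depth is log_2(4096) = 12. At each level, the problem size is divided by 2, so it takes 12 divisions to reduce to a base case of size 1. The algorithm makes 4 recursive calls at each level.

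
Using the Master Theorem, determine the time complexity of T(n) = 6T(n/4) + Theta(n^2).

Master Theorem for T(n) = 6T(n/4) + O(n^2):

a = 6, b = 4, c = 2
log_b(a) = log_4(6) = 1.2925

Case 3: c = 2 > log_4(6) = 1.2925
T(n) = O(n^2) = O(n^2)

For T(n) = 6T(n/4) + O(n^2): log_4(6) = 1.2925. This is Case 3 of the Master Theorem (c > log_b(a), work dominated by root), giving O(n^2).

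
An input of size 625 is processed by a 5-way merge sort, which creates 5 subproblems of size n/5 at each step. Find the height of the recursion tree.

For divide and conquer with division factor 5:

Problem sizes at each level:
Level 0: 625
Level 1: 125
Level 2: 25
Level 3: 5
Level 4: 1

The root is level 0 and the size-1 base case is level 4 (the tree spans levels 0 through 4, i.e. 5 levels counting the root), so the depth is the number of divisions: log_5(625) = 4

The recursion tree depth is log_5(625) = 4. At each level, the problem size is divided by 5, so it takes 4 divisions to reduce to a base case of size 1. The algorithm makes 5 recursive calls at each level.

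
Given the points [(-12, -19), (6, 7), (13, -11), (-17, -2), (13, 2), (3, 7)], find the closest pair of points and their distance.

Computing all pairwise distances among 6 points:

d((-12, -19), (6, 7)) = 31.6228
d((-12, -19), (13, -11)) = 26.2488
d((-12, -19), (-17, -2)) = 17.72
d((-12, -19), (13, 2)) = 32.6497
d((-12, -19), (3, 7)) = 30.0167
d((6, 7), (13, -11)) = 19.3132
d((6, 7), (-17, -2)) = 24.6982
d((6, 7), (13, 2)) = 8.6023
d((6, 7), (3, 7)) = 3.0 <-- minimum
d((13, -11), (-17, -2)) = 31.3209
d((13, -11), (13, 2)) = 13.0
d((13, -11), (3, 7)) = 20.5913
d((-17, -2), (13, 2)) = 30.2655
d((-17, -2), (3, 7)) = 21.9317
d((13, 2), (3, 7)) = 11.1803

Closest pair: (6, 7) and (3, 7) with distance 3.0

The closest pair is (6, 7) and (3, 7) with Euclidean distance 3.0. For 6 points, brute-force pairwise comparison is shown above. For large n, the divide-and-conquer algorithm (sort by x, recurse on halves, check the dividing strip) achieves O(n log n).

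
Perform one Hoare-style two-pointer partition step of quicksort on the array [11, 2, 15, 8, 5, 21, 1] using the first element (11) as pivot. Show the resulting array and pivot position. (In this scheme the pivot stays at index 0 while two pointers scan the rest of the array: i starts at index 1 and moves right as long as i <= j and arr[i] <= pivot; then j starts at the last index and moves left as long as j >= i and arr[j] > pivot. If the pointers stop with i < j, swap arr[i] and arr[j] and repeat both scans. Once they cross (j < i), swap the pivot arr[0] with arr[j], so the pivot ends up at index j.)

Hoare-style two-pointer partition with pivot = 11:

Initial array: [11, 2, 15, 8, 5, 21, 1]

Pointers start at i = 1, j = 6.
i stops at index 2 (arr[2]=15 > 11), j stops at index 6 (arr[6]=1 <= 11): swap arr[2] and arr[6], array becomes [11, 2, 1, 8, 5, 21, 15]
i ends at 5, j ends at 4: the pointers have crossed (j < i), so scanning stops.

Swap pivot arr[0] with arr[4] to place pivot at position 4: [5, 2, 1, 8, 11, 21, 15]
Pivot position: 4

After partitioning with pivot 11, the array becomes [5, 2, 1, 8, 11, 21, 15]. The pivot is placed at index 4. All elements to the left of the pivot are <= 11, and all elements to the right are > 11.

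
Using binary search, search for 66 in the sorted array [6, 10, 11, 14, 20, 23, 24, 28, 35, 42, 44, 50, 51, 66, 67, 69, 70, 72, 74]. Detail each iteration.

Binary search for 66 in [6, 10, 11, 14, 20, 23, 24, 28, 35, 42, 44, 50, 51, 66, 67, 69, 70, 72, 74]:

lo=0, hi=18, mid=9, arr[mid]=42 -> 42 < 66, search right half
lo=10, hi=18, mid=14, arr[mid]=67 -> 67 > 66, search left half
lo=10, hi=13, mid=11, arr[mid]=50 -> 50 < 66, search right half
lo=12, hi=13, mid=12, arr[mid]=51 -> 51 < 66, search right half
lo=13, hi=13, mid=13, arr[mid]=66 -> Found target at index 13!

Binary search finds 66 at index 13 after 5 comparisons. The search repeatedly halves the search space by comparing with the middle element.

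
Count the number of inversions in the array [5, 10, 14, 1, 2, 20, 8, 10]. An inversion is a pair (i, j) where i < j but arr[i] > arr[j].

Finding inversions in [5, 10, 14, 1, 2, 20, 8, 10]:

(0, 3): arr[0]=5 > arr[3]=1
(0, 4): arr[0]=5 > arr[4]=2
(1, 3): arr[1]=10 > arr[3]=1
(1, 4): arr[1]=10 > arr[4]=2
(1, 6): arr[1]=10 > arr[6]=8
(2, 3): arr[2]=14 > arr[3]=1
(2, 4): arr[2]=14 > arr[4]=2
(2, 6): arr[2]=14 > arr[6]=8
(2, 7): arr[2]=14 > arr[7]=10
(5, 6): arr[5]=20 > arr[6]=8
(5, 7): arr[5]=20 > arr[7]=10

Total inversions: 11

The array has 11 inversion(s): (0,3), (0,4), (1,3), (1,4), (1,6), (2,3), (2,4), (2,6), (2,7), (5,6), (5,7). Each pair (i,j) satisfies i < j and arr[i] > arr[j].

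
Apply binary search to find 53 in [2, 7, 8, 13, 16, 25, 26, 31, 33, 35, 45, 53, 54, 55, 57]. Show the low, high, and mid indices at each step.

Binary search for 53 in [2, 7, 8, 13, 16, 25, 26, 31, 33, 35, 45, 53, 54, 55, 57]:

lo=0, hi=14, mid=7, arr[mid]=31 -> 31 < 53, search right half
lo=8, hi=14, mid=11, arr[mid]=53 -> Found target at index 11!

Binary search finds 53 at index 11 after 2 comparisons. The search repeatedly halves the search space by comparing with the middle element.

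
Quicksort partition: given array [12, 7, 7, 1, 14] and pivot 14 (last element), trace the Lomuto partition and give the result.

Lomuto partition with pivot = 14:

Initial array: [12, 7, 7, 1, 14]

arr[0]=12 <= 14: swap with position 0, array becomes [12, 7, 7, 1, 14]
arr[1]=7 <= 14: swap with position 1, array becomes [12, 7, 7, 1, 14]
arr[2]=7 <= 14: swap with position 2, array becomes [12, 7, 7, 1, 14]
arr[3]=1 <= 14: swap with position 3, array becomes [12, 7, 7, 1, 14]

Place pivot at position 4: [12, 7, 7, 1, 14]
Pivot position: 4

After partitioning with pivot 14, the array becomes [12, 7, 7, 1, 14]. The pivot is placed at index 4. All elements to the left of the pivot are <= 14, and all elements to the right are > 14.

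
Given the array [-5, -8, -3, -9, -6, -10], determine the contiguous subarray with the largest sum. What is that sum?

Using Kadane's algorithm on [-5, -8, -3, -9, -6, -10]:

Scanning through the array:
Position 1 (value -8): max_ending_here = -8, max_so_far = -5
Position 2 (value -3): max_ending_here = -3, max_so_far = -3
Position 3 (value -9): max_ending_here = -9, max_so_far = -3
Position 4 (value -6): max_ending_here = -6, max_so_far = -3
Position 5 (value -10): max_ending_here = -10, max_so_far = -3

Maximum subarray: [-3]
Maximum sum: -3

The maximum subarray is [-3] with sum -3. This subarray runs from index 2 to index 2.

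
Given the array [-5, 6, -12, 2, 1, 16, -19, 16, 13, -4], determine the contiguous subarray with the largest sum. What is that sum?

Using Kadane's algorithm on [-5, 6, -12, 2, 1, 16, -19, 16, 13, -4]:

Scanning through the array:
Position 1 (value 6): max_ending_here = 6, max_so_far = 6
Position 2 (value -12): max_ending_here = -6, max_so_far = 6
Position 3 (value 2): max_ending_here = 2, max_so_far = 6
Position 4 (value 1): max_ending_here = 3, max_so_far = 6
Position 5 (value 16): max_ending_here = 19, max_so_far = 19
Position 6 (value -19): max_ending_here = 0, max_so_far = 19
Position 7 (value 16): max_ending_here = 16, max_so_far = 19
Position 8 (value 13): max_ending_here = 29, max_so_far = 29
Position 9 (value -4): max_ending_here = 25, max_so_far = 29

Maximum subarray: [2, 1, 16, -19, 16, 13]
Maximum sum: 29

The maximum subarray is [2, 1, 16, -19, 16, 13] with sum 29. This subarray runs from index 3 to index 8.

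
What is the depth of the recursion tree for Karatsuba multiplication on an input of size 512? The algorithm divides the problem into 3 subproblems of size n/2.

For divide and conquer with division factor 2:

Problem sizes at each level:
Level 0: 512
Level 1: 256
Level 2: 128
Level 3: 64
Level 4: 32
Level 5: 16
Level 6: 8
Level 7: 4
Level 8: 2
Level 9: 1

The root is level 0 and the size-1 base case is level 9 (the tree spans levels 0 through 9, i.e. 10 levels counting the root), so the depth is the number of divisions: log_2(512) = 9

The recursion tree depth is log_2(512) = 9. At each level, the problem size is divided by 2, so it takes 9 divisions to reduce to a base case of size 1. The algorithm makes 3 recursive calls at each level.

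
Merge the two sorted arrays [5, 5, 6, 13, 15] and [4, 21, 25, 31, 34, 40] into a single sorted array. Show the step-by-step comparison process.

Merging process:

Compare 5 vs 4: take 4 from right. Merged: [4]
Compare 5 vs 21: take 5 from left. Merged: [4, 5]
Compare 5 vs 21: take 5 from left. Merged: [4, 5, 5]
Compare 6 vs 21: take 6 from left. Merged: [4, 5, 5, 6]
Compare 13 vs 21: take 13 from left. Merged: [4, 5, 5, 6, 13]
Compare 15 vs 21: take 15 from left. Merged: [4, 5, 5, 6, 13, 15]
Append remaining from right: [21, 25, 31, 34, 40]. Merged: [4, 5, 5, 6, 13, 15, 21, 25, 31, 34, 40]

Final merged array: [4, 5, 5, 6, 13, 15, 21, 25, 31, 34, 40]
Total comparisons: 6

The merged array is [4, 5, 5, 6, 13, 15, 21, 25, 31, 34, 40], requiring 6 comparisons. The merge step runs in O(n) time where n is the total number of elements.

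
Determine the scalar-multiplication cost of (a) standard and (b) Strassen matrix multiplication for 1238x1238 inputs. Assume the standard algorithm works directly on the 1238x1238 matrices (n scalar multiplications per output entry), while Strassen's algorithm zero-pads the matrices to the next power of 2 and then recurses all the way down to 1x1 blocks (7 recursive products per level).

Matrix multiplication for 1238x1238 matrices:

Strassen's algorithm requires power-of-2 dimensions. Pad 1238x1238 to 2048x2048 (next power of 2).

Standard algorithm: 1238^3 = 1897413272 multiplications
Strassen's algorithm: 7^(log2(2048)) = 7^11 = 1977326743 multiplications
Difference: 1897413272 - 1977326743 = -79913471 (Strassen uses MORE here due to padding overhead — for small or just-over-power-of-2 n, padding can outweigh the per-level savings)

Standard: 1897413272 multiplications (1238^3). Strassen: 1977326743 multiplications (7^11, after padding to 2048x2048). Strassen reduces 8 recursive multiplications to 7 at each level.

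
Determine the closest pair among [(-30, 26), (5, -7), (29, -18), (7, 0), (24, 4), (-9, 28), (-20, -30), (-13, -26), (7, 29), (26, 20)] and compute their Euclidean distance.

Computing all pairwise distances among 10 points:

d((-30, 26), (5, -7)) = 48.1041
d((-30, 26), (29, -18)) = 73.6003
d((-30, 26), (7, 0)) = 45.2217
d((-30, 26), (24, 4)) = 58.3095
d((-30, 26), (-9, 28)) = 21.095
d((-30, 26), (-20, -30)) = 56.8859
d((-30, 26), (-13, -26)) = 54.7083
d((-30, 26), (7, 29)) = 37.1214
d((-30, 26), (26, 20)) = 56.3205
d((5, -7), (29, -18)) = 26.4008
d((5, -7), (7, 0)) = 7.2801 <-- minimum
d((5, -7), (24, 4)) = 21.9545
d((5, -7), (-9, 28)) = 37.6962
d((5, -7), (-20, -30)) = 33.9706
d((5, -7), (-13, -26)) = 26.1725
d((5, -7), (7, 29)) = 36.0555
d((5, -7), (26, 20)) = 34.2053
d((29, -18), (7, 0)) = 28.4253
d((29, -18), (24, 4)) = 22.561
d((29, -18), (-9, 28)) = 59.6657
d((29, -18), (-20, -30)) = 50.448
d((29, -18), (-13, -26)) = 42.7551
d((29, -18), (7, 29)) = 51.8941
d((29, -18), (26, 20)) = 38.1182
d((7, 0), (24, 4)) = 17.4642
d((7, 0), (-9, 28)) = 32.249
d((7, 0), (-20, -30)) = 40.3609
d((7, 0), (-13, -26)) = 32.8024
d((7, 0), (7, 29)) = 29.0
d((7, 0), (26, 20)) = 27.5862
d((24, 4), (-9, 28)) = 40.8044
d((24, 4), (-20, -30)) = 55.6058
d((24, 4), (-13, -26)) = 47.634
d((24, 4), (7, 29)) = 30.2324
d((24, 4), (26, 20)) = 16.1245
d((-9, 28), (-20, -30)) = 59.0339
d((-9, 28), (-13, -26)) = 54.1479
d((-9, 28), (7, 29)) = 16.0312
d((-9, 28), (26, 20)) = 35.9026
d((-20, -30), (-13, -26)) = 8.0623
d((-20, -30), (7, 29)) = 64.8845
d((-20, -30), (26, 20)) = 67.9412
d((-13, -26), (7, 29)) = 58.5235
d((-13, -26), (26, 20)) = 60.3075
d((7, 29), (26, 20)) = 21.0238

Closest pair: (5, -7) and (7, 0) with distance 7.2801

The closest pair is (5, -7) and (7, 0) with Euclidean distance 7.2801. For 10 points, brute-force pairwise comparison is shown above. For large n, the divide-and-conquer algorithm (sort by x, recurse on halves, check the dividing strip) achieves O(n log n).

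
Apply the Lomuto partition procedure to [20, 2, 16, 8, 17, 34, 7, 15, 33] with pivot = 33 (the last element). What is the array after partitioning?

Lomuto partition with pivot = 33:

Initial array: [20, 2, 16, 8, 17, 34, 7, 15, 33]

arr[0]=20 <= 33: swap with position 0, array becomes [20, 2, 16, 8, 17, 34, 7, 15, 33]
arr[1]=2 <= 33: swap with position 1, array becomes [20, 2, 16, 8, 17, 34, 7, 15, 33]
arr[2]=16 <= 33: swap with position 2, array becomes [20, 2, 16, 8, 17, 34, 7, 15, 33]
arr[3]=8 <= 33: swap with position 3, array becomes [20, 2, 16, 8, 17, 34, 7, 15, 33]
arr[4]=17 <= 33: swap with position 4, array becomes [20, 2, 16, 8, 17, 34, 7, 15, 33]
arr[5]=34 > 33: no swap
arr[6]=7 <= 33: swap with position 5, array becomes [20, 2, 16, 8, 17, 7, 34, 15, 33]
arr[7]=15 <= 33: swap with position 6, array becomes [20, 2, 16, 8, 17, 7, 15, 34, 33]

Place pivot at position 7: [20, 2, 16, 8, 17, 7, 15, 33, 34]
Pivot position: 7

After partitioning with pivot 33, the array becomes [20, 2, 16, 8, 17, 7, 15, 33, 34]. The pivot is placed at index 7. All elements to the left of the pivot are <= 33, and all elements to the right are > 33.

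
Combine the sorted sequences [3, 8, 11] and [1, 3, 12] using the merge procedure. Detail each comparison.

Merging process:

Compare 3 vs 1: take 1 from right. Merged: [1]
Compare 3 vs 3: take 3 from left. Merged: [1, 3]
Compare 8 vs 3: take 3 from right. Merged: [1, 3, 3]
Compare 8 vs 12: take 8 from left. Merged: [1, 3, 3, 8]
Compare 11 vs 12: take 11 from left. Merged: [1, 3, 3, 8, 11]
Append remaining from right: [12]. Merged: [1, 3, 3, 8, 11, 12]

Final merged array: [1, 3, 3, 8, 11, 12]
Total comparisons: 5

The merged array is [1, 3, 3, 8, 11, 12], requiring 5 comparisons. The merge step runs in O(n) time where n is the total number of elements.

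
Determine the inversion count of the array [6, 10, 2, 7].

Finding inversions in [6, 10, 2, 7]:

(0, 2): arr[0]=6 > arr[2]=2
(1, 2): arr[1]=10 > arr[2]=2
(1, 3): arr[1]=10 > arr[3]=7

Total inversions: 3

The array has 3 inversion(s): (0,2), (1,2), (1,3). Each pair (i,j) satisfies i < j and arr[i] > arr[j].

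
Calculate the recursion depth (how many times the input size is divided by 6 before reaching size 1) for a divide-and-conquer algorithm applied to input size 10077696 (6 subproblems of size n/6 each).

For divide and conquer with division factor 6:

Problem sizes at each level:
Level 0: 10077696
Level 1: 1679616
Level 2: 279936
Level 3: 46656
Level 4: 7776
Level 5: 1296
Level 6: 216
Level 7: 36
Level 8: 6
Level 9: 1

The root is level 0 and the size-1 base case is level 9 (the tree spans levels 0 through 9, i.e. 10 levels counting the root), so the depth is the number of divisions: log_6(10077696) = 9

The recursion tree depth is log_6(10077696) = 9. At each level, the problem size is divided by 6, so it takes 9 divisions to reduce to a base case of size 1. The algorithm makes 6 recursive calls at each level.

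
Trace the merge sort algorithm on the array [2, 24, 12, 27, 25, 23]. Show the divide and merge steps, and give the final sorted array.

Merge sort trace:

Split: [2, 24, 12, 27, 25, 23] -> [2, 24, 12] and [27, 25, 23]
  Split: [2, 24, 12] -> [2] and [24, 12]
    Split: [24, 12] -> [24] and [12]
    Merge: [24] + [12] -> [12, 24]
  Merge: [2] + [12, 24] -> [2, 12, 24]
  Split: [27, 25, 23] -> [27] and [25, 23]
    Split: [25, 23] -> [25] and [23]
    Merge: [25] + [23] -> [23, 25]
  Merge: [27] + [23, 25] -> [23, 25, 27]
Merge: [2, 12, 24] + [23, 25, 27] -> [2, 12, 23, 24, 25, 27]

Final sorted array: [2, 12, 23, 24, 25, 27]

The merge sort proceeds by recursively splitting the array and merging sorted halves.
After all merges, the sorted array is [2, 12, 23, 24, 25, 27].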